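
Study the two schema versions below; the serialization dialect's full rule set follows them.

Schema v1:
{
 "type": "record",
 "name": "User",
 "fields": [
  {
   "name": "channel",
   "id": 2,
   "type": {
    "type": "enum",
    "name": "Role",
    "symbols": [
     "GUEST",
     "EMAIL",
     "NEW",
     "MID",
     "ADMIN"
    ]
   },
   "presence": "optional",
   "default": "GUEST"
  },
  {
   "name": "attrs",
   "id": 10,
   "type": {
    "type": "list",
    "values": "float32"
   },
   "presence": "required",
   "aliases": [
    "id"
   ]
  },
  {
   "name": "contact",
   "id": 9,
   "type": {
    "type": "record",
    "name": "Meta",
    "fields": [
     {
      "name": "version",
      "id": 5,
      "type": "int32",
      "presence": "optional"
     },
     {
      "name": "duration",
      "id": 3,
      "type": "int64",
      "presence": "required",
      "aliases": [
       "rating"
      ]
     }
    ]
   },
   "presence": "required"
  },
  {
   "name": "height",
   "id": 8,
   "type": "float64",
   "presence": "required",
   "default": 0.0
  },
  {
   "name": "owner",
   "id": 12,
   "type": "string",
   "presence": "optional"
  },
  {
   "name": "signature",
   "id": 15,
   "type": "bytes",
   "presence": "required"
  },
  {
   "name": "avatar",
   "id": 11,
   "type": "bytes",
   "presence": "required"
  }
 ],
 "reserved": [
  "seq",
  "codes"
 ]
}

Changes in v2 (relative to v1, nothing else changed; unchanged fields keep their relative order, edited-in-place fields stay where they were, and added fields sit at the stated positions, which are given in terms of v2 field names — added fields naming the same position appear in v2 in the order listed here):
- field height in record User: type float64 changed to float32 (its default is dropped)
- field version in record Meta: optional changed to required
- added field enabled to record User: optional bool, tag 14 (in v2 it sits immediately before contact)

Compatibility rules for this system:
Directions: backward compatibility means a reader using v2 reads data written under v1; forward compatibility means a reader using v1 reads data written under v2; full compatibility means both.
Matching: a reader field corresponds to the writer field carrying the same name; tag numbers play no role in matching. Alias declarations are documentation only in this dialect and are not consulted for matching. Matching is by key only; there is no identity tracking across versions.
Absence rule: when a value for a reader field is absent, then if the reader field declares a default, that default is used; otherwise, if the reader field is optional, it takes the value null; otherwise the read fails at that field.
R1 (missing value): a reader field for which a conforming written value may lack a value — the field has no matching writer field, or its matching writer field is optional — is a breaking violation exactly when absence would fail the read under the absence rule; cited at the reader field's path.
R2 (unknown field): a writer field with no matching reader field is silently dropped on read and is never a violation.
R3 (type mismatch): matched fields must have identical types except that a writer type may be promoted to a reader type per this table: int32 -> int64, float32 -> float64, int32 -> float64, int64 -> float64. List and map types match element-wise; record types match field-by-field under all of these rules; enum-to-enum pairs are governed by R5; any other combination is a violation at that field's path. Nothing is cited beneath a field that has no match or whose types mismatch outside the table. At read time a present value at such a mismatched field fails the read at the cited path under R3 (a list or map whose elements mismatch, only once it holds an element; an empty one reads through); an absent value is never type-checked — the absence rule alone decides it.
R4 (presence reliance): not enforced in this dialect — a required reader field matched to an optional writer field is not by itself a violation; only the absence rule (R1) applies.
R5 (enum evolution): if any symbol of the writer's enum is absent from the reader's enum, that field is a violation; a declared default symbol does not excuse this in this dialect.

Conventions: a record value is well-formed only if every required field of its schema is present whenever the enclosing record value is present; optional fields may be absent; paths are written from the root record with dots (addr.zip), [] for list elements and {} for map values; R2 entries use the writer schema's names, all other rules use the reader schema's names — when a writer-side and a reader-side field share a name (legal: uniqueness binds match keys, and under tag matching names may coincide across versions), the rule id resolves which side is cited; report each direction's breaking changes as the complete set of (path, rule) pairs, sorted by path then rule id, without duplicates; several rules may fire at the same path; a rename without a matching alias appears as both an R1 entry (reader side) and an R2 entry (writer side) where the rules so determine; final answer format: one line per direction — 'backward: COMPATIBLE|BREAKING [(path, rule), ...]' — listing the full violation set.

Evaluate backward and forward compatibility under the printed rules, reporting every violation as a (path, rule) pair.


in User below, arrows point writer -> reader
backward analysis of User with v2 as reader and v1 as writer:
  channel: Role -> Role, writer optional; from channel
  attrs: list<float32> -> list<float32>, writer required; from attrs
  no writer field matches reader enabled
  contact: Meta -> Meta, writer required; from contact
  height: float64 -> float32, writer required; from height
  owner: string -> string, writer optional; from owner
  signature: bytes -> bytes, writer required; from signature
  avatar: bytes -> bytes, writer required; from avatar
  contact.version: int32 -> int32, writer optional; from contact.version
  contact.duration: int64 -> int64, writer required; from contact.duration
  breaking: (contact.version, R1)
  breaking: (height, R3)
  => 2 violation(s): backward is BREAKING for User
forward analysis of User with v1 as reader and v2 as writer:
  channel: Role -> Role, writer optional; from channel
  attrs: list<float32> -> list<float32>, writer required; from attrs
  contact: Meta -> Meta, writer required; from contact
  height: float32 -> float64, writer required; from height
  owner: string -> string, writer optional; from owner
  signature: bytes -> bytes, writer required; from signature
  avatar: bytes -> bytes, writer required; from avatar
  leftover writer field: enabled
  contact.version: int32 -> int32, writer required; from contact.version
  contact.duration: int64 -> int64, writer required; from contact.duration
  => forward: COMPATIBLE

backward: BREAKING [(contact.version, R1), (height, R3)]; forward: COMPATIBLE []


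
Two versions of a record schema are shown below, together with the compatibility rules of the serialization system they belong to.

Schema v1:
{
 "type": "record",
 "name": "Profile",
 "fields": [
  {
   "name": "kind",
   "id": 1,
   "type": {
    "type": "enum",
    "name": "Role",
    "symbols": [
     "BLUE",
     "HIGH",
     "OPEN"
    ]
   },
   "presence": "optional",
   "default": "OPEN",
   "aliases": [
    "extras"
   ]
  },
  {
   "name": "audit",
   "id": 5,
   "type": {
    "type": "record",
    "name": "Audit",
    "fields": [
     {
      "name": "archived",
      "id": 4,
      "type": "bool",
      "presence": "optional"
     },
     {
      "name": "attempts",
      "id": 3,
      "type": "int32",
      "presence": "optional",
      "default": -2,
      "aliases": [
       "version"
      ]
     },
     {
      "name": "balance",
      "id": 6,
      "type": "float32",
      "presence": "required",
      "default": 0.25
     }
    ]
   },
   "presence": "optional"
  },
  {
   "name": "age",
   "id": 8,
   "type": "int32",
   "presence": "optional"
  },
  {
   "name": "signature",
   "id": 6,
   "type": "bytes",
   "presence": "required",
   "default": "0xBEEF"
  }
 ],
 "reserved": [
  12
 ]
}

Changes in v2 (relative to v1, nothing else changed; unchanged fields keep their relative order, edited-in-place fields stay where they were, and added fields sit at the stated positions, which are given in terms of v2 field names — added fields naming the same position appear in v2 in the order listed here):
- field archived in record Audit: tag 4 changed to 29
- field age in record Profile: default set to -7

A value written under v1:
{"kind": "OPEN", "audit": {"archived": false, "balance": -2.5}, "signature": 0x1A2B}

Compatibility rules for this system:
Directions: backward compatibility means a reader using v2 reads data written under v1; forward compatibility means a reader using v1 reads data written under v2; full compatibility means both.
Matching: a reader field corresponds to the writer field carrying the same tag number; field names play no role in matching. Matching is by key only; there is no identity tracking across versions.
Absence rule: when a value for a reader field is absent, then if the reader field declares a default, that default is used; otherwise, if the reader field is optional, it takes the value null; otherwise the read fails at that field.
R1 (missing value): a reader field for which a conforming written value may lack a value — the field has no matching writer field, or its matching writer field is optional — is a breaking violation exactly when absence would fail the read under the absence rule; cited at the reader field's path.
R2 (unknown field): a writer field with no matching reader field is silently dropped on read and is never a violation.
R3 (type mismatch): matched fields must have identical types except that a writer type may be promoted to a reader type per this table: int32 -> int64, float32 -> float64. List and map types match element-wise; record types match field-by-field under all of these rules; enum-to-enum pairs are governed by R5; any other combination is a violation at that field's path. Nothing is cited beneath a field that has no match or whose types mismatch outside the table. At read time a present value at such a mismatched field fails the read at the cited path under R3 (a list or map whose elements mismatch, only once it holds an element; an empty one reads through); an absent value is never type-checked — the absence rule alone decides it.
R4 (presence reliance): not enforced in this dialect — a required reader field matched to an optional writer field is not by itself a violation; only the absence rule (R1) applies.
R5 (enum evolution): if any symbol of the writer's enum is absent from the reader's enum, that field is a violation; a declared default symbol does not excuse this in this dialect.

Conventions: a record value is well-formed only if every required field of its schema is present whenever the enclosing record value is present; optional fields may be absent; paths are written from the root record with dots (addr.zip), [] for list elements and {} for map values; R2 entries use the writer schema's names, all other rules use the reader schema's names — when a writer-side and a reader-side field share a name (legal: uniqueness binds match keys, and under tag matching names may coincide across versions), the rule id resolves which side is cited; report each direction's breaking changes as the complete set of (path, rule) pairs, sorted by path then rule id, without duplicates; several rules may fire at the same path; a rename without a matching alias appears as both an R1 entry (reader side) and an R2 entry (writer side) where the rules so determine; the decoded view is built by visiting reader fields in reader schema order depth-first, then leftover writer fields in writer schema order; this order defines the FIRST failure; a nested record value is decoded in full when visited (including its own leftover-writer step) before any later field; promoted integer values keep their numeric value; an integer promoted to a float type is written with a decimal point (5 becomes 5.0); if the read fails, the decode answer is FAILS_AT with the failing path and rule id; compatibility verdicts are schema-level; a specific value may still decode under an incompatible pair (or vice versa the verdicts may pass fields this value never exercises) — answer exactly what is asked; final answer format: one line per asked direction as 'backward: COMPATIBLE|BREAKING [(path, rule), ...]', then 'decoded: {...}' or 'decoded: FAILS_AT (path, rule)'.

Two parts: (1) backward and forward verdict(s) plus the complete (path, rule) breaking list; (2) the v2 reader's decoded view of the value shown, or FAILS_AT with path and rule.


each type pair in Profile: writer, then reader
checking backward for Profile: reader v2 against writer v1:
  kind <- kind (Role -> Role, writer optional)
  audit <- audit (Audit -> Audit, writer optional)
  age <- age (int32 -> int32, writer optional)
  signature <- signature (bytes -> bytes, writer required)
  audit.archived: no writer match
  audit.attempts <- audit.attempts (int32 -> int32, writer optional)
  audit.balance <- audit.balance (float32 -> float32, writer required)
  audit.archived (writer side), unknown to reader
  => backward: COMPATIBLE
checking forward for Profile: reader v1 against writer v2:
  kind <- kind (Role -> Role, writer optional)
  audit <- audit (Audit -> Audit, writer optional)
  age <- age (int32 -> int32, writer optional)
  signature <- signature (bytes -> bytes, writer required)
  audit.archived: no writer match
  audit.attempts <- audit.attempts (int32 -> int32, writer optional)
  audit.balance <- audit.balance (float32 -> float32, writer required)
  audit.archived (writer side), unknown to reader
  => forward: COMPATIBLE
decode (reader v2):
  kind := "OPEN"
  audit.archived := null (absent, optional -> null)
  audit.attempts := -2 (absent -> default)
  audit.balance := -2.5
  writer audit.archived: unknown -> dropped
  age := -7 (absent -> default)
  signature := 0x1A2B
  => decoded: {"kind": "OPEN", "audit": {"archived": null, "attempts": -2, "balance": -2.5}, "age": -7, "signature": 0x1A2B}

backward: COMPATIBLE []; forward: COMPATIBLE []; decoded: {"kind": "OPEN", "audit": {"archived": null, "attempts": -2, "balance": -2.5}, "age": -7, "signature": 0x1A2B}


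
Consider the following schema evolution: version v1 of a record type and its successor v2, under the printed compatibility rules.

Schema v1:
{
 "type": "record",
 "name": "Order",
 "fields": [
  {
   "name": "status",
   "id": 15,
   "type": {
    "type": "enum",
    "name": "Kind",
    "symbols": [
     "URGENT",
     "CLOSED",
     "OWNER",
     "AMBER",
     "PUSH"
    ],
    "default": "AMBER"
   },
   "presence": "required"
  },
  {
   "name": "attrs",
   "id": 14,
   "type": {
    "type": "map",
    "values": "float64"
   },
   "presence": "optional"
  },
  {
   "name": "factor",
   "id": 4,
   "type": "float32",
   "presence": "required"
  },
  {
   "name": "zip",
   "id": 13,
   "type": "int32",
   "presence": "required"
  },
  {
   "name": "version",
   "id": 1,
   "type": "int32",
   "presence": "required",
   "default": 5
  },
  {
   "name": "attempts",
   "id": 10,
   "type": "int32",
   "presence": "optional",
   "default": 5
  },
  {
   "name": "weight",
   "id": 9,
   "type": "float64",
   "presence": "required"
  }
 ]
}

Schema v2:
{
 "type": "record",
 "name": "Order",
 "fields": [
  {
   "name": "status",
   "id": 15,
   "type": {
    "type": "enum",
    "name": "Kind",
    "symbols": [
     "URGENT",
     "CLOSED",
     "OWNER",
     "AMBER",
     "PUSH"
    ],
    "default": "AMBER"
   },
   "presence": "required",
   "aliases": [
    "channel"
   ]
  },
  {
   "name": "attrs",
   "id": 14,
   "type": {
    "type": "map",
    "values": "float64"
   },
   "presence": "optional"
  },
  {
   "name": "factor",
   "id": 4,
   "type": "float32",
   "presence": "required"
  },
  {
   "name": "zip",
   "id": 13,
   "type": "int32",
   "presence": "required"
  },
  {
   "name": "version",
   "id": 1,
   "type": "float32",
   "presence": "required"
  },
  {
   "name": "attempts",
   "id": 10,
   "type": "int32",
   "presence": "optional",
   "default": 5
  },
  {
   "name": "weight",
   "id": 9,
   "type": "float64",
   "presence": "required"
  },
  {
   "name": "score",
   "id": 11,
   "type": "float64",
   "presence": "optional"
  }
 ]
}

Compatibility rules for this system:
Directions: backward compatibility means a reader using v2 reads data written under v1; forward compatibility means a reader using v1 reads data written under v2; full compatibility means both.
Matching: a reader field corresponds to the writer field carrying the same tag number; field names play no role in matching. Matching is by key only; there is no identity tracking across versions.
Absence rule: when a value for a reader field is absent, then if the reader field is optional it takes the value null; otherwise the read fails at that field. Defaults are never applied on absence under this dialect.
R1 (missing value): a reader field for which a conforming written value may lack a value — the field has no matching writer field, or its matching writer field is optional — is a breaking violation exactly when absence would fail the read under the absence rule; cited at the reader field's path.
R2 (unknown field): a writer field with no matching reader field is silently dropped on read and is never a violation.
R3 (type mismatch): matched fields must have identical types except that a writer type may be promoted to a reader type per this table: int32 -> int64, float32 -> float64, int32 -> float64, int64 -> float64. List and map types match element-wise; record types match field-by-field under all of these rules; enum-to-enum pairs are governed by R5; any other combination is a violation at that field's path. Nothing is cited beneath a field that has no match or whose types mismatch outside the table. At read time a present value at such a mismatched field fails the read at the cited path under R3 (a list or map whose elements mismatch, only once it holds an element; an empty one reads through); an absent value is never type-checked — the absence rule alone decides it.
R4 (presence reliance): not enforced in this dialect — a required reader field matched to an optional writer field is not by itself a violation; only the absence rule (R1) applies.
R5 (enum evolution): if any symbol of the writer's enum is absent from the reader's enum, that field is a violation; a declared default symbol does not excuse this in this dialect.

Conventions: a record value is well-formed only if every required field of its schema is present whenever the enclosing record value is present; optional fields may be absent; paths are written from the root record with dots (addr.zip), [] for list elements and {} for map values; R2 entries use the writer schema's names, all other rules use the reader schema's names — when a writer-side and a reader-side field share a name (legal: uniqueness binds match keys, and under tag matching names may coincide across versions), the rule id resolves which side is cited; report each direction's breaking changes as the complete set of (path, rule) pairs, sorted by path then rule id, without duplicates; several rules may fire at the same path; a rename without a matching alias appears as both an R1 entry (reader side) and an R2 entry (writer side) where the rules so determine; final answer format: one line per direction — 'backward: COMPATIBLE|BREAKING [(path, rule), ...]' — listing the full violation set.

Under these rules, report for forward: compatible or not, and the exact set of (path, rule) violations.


in Order below, arrows point writer -> reader
forward for Order (reader v1, writer v2):
  status: paired with writer status (Kind -> Kind; writer required)
  attrs: paired with writer attrs (map<string, float64> -> map<string, float64>; writer optional)
  factor: paired with writer factor (float32 -> float32; writer required)
  zip: paired with writer zip (int32 -> int32; writer required)
  version: paired with writer version (float32 -> int32; writer required)
  attempts: paired with writer attempts (int32 -> int32; writer optional)
  weight: paired with writer weight (float64 -> float64; writer required)
  writer field score has no reader counterpart
  R3 fires at version
  => forward verdict for Order: BREAKING, 1 violation(s)
checking off the Order differences that do not matter here:
  added field score to record Order: optional float64, tag 11 (in v2 it sits last) -> no rule fires on it in Order's dialect; the asked verdict holds

forward: BREAKING [(version, R3)]


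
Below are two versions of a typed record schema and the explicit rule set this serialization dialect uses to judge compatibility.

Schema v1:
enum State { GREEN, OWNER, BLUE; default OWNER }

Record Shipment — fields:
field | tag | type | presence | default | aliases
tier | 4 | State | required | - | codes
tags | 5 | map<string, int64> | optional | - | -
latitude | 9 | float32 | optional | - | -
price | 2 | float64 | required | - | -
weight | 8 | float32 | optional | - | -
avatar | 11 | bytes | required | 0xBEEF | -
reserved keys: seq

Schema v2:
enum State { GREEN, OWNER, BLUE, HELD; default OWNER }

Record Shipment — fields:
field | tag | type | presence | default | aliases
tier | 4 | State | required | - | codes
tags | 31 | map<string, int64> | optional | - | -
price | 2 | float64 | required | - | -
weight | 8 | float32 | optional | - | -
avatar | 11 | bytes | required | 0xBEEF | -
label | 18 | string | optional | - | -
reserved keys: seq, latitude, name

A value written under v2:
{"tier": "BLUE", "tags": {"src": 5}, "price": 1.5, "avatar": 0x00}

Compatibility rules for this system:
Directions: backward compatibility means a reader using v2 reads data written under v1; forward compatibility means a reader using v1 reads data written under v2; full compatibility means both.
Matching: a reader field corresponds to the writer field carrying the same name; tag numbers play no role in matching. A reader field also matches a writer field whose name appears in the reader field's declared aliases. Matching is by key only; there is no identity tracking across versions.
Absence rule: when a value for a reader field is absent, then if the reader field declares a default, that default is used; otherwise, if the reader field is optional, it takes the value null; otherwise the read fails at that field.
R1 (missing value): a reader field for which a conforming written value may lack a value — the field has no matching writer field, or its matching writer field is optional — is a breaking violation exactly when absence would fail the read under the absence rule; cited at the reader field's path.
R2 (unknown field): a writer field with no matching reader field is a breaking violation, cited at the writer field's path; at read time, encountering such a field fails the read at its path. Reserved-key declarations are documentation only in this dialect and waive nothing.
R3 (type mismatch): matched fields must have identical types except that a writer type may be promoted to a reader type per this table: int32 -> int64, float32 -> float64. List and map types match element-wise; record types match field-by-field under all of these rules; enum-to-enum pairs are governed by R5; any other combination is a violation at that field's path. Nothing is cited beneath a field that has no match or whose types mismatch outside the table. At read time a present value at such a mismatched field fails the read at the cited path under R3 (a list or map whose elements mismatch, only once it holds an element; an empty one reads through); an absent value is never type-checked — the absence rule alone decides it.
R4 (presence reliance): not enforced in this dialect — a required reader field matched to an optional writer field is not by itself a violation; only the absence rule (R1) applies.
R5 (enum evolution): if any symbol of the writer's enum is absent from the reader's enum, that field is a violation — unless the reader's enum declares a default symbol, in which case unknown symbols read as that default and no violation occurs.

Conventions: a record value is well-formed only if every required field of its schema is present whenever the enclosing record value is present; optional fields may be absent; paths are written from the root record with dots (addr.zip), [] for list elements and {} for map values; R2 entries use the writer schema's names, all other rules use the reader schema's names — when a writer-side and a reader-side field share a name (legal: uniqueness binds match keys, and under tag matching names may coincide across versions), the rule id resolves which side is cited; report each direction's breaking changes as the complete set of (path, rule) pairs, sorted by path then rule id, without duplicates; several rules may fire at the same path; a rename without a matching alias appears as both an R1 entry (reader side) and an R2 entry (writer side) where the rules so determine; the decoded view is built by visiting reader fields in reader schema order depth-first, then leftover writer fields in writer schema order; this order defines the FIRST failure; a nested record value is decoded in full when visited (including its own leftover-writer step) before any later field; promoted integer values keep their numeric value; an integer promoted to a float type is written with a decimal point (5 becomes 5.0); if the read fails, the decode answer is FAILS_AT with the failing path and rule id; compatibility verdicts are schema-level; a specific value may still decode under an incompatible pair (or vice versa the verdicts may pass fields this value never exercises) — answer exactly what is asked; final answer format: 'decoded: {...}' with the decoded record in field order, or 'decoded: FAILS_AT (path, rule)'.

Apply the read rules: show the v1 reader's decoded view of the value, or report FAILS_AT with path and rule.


decoded: {"tier": "BLUE", "tags": {"src": 5}, "latitude": null, "price": 1.5, "weight": null, "avatar": 0x00}

the writer's type comes first in each Shipment pair
migrating the Shipment value to v1:
  tier := "BLUE"
  tags := {"src": 5}
  latitude := null (not supplied -> null)
  price := 1.5
  weight := null (not supplied -> null)
  avatar := 0x00
  => decoded: {"tier": "BLUE", "tags": {"src": 5}, "latitude": null, "price": 1.5, "weight": null, "avatar": 0x00}
remaining Shipment differences; none change what is asked:
  removed field latitude from record Shipment (its key "latitude" joins the reserved list) -> schema-level compatibility only; this Shipment value's decode is unchanged
  added field label to record Shipment: optional string, tag 18 (in v2 it sits last) -> schema-level compatibility only; this Shipment value's decode is unchanged
  field tags in record Shipment: tag 5 changed to 31 -> no rule fires on it and the decoded Shipment view is identical with or without it
  enum State (field tier in record Shipment): symbol HELD added -> no rule fires on it and the decoded Shipment view is identical with or without it


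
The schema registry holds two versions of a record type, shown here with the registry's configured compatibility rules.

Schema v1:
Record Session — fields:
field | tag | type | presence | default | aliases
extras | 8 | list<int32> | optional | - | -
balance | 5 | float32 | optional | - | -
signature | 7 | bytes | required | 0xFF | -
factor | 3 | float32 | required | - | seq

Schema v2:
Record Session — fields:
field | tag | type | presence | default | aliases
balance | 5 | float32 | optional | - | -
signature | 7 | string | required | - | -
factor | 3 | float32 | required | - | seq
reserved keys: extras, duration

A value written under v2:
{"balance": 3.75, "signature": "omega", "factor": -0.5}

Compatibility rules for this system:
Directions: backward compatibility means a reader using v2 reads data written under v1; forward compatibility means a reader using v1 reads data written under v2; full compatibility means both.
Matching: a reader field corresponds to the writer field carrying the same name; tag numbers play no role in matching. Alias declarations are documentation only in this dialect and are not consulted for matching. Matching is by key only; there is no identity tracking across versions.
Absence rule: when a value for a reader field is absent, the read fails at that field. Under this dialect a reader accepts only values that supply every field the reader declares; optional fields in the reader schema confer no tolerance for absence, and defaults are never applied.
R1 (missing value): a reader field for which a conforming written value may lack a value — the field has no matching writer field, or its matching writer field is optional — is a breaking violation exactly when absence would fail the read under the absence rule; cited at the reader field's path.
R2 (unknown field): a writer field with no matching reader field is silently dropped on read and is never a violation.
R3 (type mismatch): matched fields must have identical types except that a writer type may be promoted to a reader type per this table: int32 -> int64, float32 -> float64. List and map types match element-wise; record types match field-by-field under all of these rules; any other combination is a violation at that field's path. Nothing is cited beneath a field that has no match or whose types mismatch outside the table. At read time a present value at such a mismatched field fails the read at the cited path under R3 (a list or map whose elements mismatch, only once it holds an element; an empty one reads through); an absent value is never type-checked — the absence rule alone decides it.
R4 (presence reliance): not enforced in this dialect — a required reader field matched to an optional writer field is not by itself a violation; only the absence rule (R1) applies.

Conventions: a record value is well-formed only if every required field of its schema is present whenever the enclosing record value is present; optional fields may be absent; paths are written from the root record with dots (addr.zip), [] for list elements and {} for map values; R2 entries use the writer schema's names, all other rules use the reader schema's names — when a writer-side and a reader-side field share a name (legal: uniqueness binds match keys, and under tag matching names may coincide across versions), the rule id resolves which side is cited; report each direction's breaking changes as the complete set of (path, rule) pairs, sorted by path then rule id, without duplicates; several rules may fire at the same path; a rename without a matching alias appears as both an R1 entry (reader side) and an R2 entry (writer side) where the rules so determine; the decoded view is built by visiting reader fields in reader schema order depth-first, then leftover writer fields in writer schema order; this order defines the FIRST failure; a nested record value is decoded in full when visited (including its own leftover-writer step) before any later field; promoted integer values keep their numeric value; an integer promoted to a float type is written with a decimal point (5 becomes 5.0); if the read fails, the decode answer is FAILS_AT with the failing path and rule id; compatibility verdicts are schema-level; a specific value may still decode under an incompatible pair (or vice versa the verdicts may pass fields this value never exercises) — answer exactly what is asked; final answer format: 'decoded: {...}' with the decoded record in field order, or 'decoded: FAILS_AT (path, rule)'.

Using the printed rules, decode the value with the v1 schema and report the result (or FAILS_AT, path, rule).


decoded: FAILS_AT (extras, R1)

in Session below, arrows point writer -> reader
decode (reader v1):
  read fails at extras under R1 (no fill)
  => FAILS_AT (extras, R1)
the rest of the Session diff is inert for this question:
  field signature in record Session: type bytes changed to string (its default is dropped) -> changes Session's schema-level verdicts only — the decode of this value is the same


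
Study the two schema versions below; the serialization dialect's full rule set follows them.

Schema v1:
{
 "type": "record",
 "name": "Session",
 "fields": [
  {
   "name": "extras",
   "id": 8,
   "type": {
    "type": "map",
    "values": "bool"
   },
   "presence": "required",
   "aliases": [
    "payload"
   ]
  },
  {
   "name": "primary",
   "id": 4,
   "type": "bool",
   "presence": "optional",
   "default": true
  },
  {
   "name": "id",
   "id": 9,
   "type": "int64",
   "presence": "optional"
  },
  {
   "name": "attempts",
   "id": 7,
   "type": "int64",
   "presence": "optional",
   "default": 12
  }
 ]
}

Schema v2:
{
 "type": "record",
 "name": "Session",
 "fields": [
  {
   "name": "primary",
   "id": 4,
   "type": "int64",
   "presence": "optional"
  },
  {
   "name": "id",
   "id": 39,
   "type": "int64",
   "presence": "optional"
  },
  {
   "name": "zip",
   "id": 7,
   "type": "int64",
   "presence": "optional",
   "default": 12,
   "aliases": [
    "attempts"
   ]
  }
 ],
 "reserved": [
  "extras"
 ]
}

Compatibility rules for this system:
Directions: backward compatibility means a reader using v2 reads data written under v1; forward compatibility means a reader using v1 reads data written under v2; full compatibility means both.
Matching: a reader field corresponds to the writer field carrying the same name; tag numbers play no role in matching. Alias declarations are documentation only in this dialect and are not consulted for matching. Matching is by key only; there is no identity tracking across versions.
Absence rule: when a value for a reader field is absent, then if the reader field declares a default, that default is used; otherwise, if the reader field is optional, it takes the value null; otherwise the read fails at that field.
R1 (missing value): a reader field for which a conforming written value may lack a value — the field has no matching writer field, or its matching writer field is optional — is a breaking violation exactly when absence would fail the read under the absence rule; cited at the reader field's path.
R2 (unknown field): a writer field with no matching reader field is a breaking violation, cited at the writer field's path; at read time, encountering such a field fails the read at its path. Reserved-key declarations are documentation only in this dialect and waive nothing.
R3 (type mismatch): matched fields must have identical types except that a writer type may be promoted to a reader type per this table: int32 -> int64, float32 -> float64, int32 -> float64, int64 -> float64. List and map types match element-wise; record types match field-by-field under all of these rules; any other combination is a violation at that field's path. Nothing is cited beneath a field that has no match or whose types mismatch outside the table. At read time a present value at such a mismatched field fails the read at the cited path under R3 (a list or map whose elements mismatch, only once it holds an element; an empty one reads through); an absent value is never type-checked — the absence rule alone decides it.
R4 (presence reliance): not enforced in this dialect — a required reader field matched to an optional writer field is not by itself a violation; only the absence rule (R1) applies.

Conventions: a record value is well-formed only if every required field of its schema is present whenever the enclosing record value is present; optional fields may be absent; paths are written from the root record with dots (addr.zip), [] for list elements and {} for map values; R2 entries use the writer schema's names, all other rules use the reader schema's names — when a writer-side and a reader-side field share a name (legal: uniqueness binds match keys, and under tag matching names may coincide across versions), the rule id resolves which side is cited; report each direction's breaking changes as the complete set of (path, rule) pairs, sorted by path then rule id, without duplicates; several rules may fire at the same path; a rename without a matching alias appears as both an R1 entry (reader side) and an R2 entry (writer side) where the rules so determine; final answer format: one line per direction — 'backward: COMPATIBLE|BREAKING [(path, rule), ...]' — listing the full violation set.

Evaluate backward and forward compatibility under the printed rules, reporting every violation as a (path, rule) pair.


the writer's type comes first in each Session pair
backward for Session (reader v2, writer v1):
  writer optional, bool -> int64: reader primary maps from writer primary
  writer optional, int64 -> int64: reader id maps from writer id
  zip: no writer match
  writer field extras has no reader counterpart
  writer field attempts has no reader counterpart
  violation R2 at attempts
  violation R2 at extras
  violation R3 at primary
  backward on Session therefore BREAKING (3)
forward for Session (reader v1, writer v2):
  extras: no writer match
  writer optional, int64 -> bool: reader primary maps from writer primary
  writer optional, int64 -> int64: reader id maps from writer id
  attempts: no writer match
  writer field zip has no reader counterpart
  violation R1 at extras
  violation R3 at primary
  violation R2 at zip
  forward on Session therefore BREAKING (3)

backward: BREAKING [(attempts, R2), (extras, R2), (primary, R3)]; forward: BREAKING [(extras, R1), (primary, R3), (zip, R2)]


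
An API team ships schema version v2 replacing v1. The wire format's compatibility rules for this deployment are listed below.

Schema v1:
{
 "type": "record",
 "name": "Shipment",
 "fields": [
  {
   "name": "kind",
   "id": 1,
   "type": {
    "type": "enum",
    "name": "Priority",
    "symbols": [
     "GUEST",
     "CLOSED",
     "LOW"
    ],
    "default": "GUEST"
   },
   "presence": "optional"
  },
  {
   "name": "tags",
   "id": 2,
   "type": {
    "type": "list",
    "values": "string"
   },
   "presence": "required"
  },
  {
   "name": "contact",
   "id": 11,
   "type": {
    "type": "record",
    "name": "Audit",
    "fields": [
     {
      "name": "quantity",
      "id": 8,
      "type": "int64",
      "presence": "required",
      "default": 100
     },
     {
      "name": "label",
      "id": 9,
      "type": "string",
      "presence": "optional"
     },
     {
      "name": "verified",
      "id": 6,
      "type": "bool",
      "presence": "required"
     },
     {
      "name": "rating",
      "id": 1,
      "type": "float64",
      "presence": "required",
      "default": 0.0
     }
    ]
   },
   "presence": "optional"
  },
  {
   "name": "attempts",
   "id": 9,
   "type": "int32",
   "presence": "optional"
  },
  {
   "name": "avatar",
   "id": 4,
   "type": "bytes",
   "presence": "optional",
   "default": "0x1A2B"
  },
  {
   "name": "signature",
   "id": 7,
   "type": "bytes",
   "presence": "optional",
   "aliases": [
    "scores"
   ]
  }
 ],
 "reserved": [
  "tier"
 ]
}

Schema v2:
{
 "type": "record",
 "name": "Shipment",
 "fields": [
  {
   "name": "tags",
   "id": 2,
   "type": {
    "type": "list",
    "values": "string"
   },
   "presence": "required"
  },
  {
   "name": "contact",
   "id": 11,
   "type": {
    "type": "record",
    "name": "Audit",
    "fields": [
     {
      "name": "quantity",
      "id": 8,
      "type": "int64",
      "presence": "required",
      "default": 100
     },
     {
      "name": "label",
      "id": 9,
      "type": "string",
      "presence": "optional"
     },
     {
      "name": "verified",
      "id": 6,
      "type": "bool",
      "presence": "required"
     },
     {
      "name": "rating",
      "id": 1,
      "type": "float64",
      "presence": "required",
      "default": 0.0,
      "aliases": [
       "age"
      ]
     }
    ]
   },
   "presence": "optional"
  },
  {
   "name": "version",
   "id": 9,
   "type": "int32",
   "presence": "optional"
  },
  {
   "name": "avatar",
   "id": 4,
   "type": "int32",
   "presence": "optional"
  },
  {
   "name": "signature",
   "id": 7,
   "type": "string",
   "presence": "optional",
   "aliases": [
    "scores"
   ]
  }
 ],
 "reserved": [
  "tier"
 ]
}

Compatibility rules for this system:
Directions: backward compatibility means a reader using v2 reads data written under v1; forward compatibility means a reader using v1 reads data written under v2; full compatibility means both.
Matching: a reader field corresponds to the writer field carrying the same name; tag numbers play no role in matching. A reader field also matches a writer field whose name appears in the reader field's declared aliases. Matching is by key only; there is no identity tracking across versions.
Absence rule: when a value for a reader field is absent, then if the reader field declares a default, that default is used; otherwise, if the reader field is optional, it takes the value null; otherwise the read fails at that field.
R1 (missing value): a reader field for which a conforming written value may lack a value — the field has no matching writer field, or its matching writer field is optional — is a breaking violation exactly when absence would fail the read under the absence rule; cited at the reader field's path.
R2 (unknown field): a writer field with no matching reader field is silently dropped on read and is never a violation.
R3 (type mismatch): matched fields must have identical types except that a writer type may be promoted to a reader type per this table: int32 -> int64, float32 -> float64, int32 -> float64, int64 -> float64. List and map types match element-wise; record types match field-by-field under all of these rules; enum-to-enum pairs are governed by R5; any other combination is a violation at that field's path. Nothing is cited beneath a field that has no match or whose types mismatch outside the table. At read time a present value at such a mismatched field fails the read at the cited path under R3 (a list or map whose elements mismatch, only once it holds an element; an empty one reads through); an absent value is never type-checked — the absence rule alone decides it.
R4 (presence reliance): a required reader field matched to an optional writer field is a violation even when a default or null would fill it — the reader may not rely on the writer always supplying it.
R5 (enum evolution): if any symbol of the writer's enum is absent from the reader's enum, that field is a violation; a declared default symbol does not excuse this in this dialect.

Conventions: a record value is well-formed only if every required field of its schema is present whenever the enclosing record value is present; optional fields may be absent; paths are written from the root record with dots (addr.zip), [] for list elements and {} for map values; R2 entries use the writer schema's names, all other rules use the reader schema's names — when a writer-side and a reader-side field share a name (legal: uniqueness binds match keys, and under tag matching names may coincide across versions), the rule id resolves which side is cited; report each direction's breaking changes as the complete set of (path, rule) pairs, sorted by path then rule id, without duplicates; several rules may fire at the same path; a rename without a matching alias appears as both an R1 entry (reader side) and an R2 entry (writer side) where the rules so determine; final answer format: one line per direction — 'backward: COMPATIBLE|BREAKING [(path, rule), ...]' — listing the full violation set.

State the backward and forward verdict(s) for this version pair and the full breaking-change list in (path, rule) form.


backward: BREAKING [(avatar, R3), (signature, R3)]; forward: BREAKING [(avatar, R3), (signature, R3)]

the writer's type comes first in each Shipment pair
backward pass over Shipment, reader schema v2, writer schema v1:
  tags <- tags (list<string> -> list<string>, writer required)
  contact <- contact (Audit -> Audit, writer optional)
  no writer field matches reader version
  avatar <- avatar (bytes -> int32, writer optional)
  signature <- signature (bytes -> string, writer optional)
  kind (writer side), unknown to reader
  attempts (writer side), unknown to reader
  contact.quantity <- contact.quantity (int64 -> int64, writer required)
  contact.label <- contact.label (string -> string, writer optional)
  contact.verified <- contact.verified (bool -> bool, writer required)
  contact.rating <- contact.rating (float64 -> float64, writer required)
  R3 fires at avatar
  R3 fires at signature
  backward on Shipment therefore BREAKING (2)
forward pass over Shipment, reader schema v1, writer schema v2:
  no writer field matches reader kind
  tags <- tags (list<string> -> list<string>, writer required)
  contact <- contact (Audit -> Audit, writer optional)
  no writer field matches reader attempts
  avatar <- avatar (int32 -> bytes, writer optional)
  signature <- signature (string -> bytes, writer optional)
  version (writer side), unknown to reader
  contact.quantity <- contact.quantity (int64 -> int64, writer required)
  contact.label <- contact.label (string -> string, writer optional)
  contact.verified <- contact.verified (bool -> bool, writer required)
  contact.rating <- contact.rating (float64 -> float64, writer required)
  R3 fires at avatar
  R3 fires at signature
  forward on Shipment therefore BREAKING (2)
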